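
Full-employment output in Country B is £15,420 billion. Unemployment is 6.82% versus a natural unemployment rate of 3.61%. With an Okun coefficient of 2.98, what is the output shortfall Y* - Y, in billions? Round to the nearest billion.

£1,475 billion

Output gap = -2.98 × (6.82 - 3.61) = -2.98 × 3.21 = -9.5658%.
Actual GDP ≈ 15420 × 0.904342 ≈ 13945 billion, so the shortfall is 15420 - 13945 = 1475 billion.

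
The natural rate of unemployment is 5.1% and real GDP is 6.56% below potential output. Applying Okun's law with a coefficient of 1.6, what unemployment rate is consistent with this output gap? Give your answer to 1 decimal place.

From Okun's law, u - u* = -(output gap)/β = -(-6.56)/1.6 = 4.1 points.
So u = 5.1 + 4.1 = 9.2%.

9.2%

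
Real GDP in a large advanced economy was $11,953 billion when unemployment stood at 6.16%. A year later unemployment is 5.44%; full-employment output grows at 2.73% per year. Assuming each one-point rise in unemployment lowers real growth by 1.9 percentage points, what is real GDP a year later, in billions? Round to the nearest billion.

Δu = 5.44 - 6.16 = -0.72 points.
Okun's law (growth form): g_Y = g_Y* - β × Δu = 2.73 - 1.9 × (-0.72) = 2.73 + 1.368 = 4.098%.
Real GDP in the next year = 11953 × (1 + 4.098/100) = 11953 × 1.04098 ≈ 12443 billion.

$12,443 billion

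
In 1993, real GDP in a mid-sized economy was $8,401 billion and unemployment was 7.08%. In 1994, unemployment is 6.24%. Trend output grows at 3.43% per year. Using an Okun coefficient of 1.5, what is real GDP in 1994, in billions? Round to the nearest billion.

$8,795 billion

Δu = 6.24 - 7.08 = -0.84 points.
Okun's law (growth form): g_Y = g_Y* - β × Δu = 3.43 - 1.5 × (-0.84) = 3.43 + 1.26 = 4.69%.
Real GDP in the next year = 8401 × (1 + 4.69/100) = 8401 × 1.0469 ≈ 8795 billion.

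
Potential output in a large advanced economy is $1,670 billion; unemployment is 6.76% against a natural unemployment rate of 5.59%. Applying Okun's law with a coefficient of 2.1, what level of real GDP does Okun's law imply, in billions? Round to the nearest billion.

Unemployment gap = 6.76 - 5.59 = 1.17 points, so the output gap is -2.1 × 1.17 = -2.457%.
Actual GDP = 1670 × (1 - 2.457/100) = 1670 × 0.97543 ≈ 1629 billion.

$1,629 billion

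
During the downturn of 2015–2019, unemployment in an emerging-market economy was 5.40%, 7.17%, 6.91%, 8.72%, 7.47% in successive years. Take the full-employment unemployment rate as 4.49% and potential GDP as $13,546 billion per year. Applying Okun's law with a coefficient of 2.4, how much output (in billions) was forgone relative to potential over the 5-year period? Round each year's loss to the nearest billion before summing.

Year 2015: gap = -2.4 × (5.4 - 4.49) = -2.184%, loss ≈ 13546 × 2.184/100 ≈ 296.
Year 2016: gap = -2.4 × (7.17 - 4.49) = -6.432%, loss ≈ 13546 × 6.432/100 ≈ 871.
Year 2017: gap = -2.4 × (6.91 - 4.49) = -5.808%, loss ≈ 13546 × 5.808/100 ≈ 787.
Year 2018: gap = -2.4 × (8.72 - 4.49) = -10.152%, loss ≈ 13546 × 10.152/100 ≈ 1375.
Year 2019: gap = -2.4 × (7.47 - 4.49) = -7.152%, loss ≈ 13546 × 7.152/100 ≈ 969.
Total lost output = 296 + 871 + 787 + 1375 + 969 = 4298 billion.

$4,298 billion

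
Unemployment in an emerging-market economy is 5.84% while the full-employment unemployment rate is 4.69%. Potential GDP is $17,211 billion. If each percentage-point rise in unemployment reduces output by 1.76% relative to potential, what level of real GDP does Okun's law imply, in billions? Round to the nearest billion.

Unemployment gap = 5.84 - 4.69 = 1.15 points, so the output gap is -1.76 × 1.15 = -2.024%.
Actual GDP = 17211 × (1 - 2.024/100) = 17211 × 0.97976 ≈ 16863 billion.

$16,863 billion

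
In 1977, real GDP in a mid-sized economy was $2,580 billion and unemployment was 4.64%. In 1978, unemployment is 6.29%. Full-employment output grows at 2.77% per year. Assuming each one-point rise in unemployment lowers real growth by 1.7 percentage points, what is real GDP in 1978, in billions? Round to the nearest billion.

$2,579 billion

Δu = 6.29 - 4.64 = 1.65 points.
Okun's law (growth form): g_Y = g_Y* - β × Δu = 2.77 - 1.7 × (1.65) = 2.77 - 2.805 = -0.035%.
Real GDP in the next year = 2580 × (1 - 0.035/100) = 2580 × 0.99965 ≈ 2579 billion.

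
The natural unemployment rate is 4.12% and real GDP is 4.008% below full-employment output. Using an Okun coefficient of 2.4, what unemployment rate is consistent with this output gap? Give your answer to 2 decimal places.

5.79%

From Okun's law, u - u* = -(output gap)/β = -(-4.008)/2.4 = 1.67 points.
So u = 4.12 + 1.67 = 5.79%.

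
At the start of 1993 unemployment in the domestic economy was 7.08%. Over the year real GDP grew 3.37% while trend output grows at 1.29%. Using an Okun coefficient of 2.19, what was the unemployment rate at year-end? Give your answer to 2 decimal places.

Growth-rate Okun's law: g_Y = g_Y* - β × Δu, so Δu = (g_Y* - g_Y)/β.
Δu = (1.29 - 3.37)/2.19 = -2.08/2.19 = -0.95 percentage points.
Year-end unemployment = 7.08 - 0.95 = 6.13%.

6.13%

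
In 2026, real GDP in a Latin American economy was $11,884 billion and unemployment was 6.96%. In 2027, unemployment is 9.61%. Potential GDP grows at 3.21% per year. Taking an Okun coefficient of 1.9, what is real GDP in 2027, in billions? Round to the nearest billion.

$11,667 billion

Δu = 9.61 - 6.96 = 2.65 points.
Okun's law (growth form): g_Y = g_Y* - β × Δu = 3.21 - 1.9 × (2.65) = 3.21 - 5.035 = -1.825%.
Real GDP in the next year = 11884 × (1 - 1.825/100) = 11884 × 0.98175 ≈ 11667 billion.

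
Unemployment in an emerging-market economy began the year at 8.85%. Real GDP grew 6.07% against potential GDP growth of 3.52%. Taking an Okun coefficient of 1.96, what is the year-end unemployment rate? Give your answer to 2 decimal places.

7.55%

Growth-rate Okun's law: g_Y = g_Y* - β × Δu, so Δu = (g_Y* - g_Y)/β.
Δu = (3.52 - 6.07)/1.96 = -2.55/1.96 = -1.30 percentage points.
Year-end unemployment = 8.85 - 1.3 = 7.55%.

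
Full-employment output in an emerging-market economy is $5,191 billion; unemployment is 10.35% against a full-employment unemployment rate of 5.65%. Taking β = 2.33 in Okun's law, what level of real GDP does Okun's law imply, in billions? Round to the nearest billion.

$4,623 billion

Unemployment gap = 10.35 - 5.65 = 4.7 points, so the output gap is -2.33 × 4.7 = -10.951%.
Actual GDP = 5191 × (1 - 10.951/100) = 5191 × 0.89049 ≈ 4623 billion.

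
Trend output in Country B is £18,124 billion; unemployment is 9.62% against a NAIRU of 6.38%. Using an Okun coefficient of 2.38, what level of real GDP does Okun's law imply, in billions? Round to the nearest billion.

Unemployment gap = 9.62 - 6.38 = 3.24 points, so the output gap is -2.38 × 3.24 = -7.7112%.
Actual GDP = 18124 × (1 - 7.7112/100) = 18124 × 0.922888 ≈ 16726 billion.

£16,726 billion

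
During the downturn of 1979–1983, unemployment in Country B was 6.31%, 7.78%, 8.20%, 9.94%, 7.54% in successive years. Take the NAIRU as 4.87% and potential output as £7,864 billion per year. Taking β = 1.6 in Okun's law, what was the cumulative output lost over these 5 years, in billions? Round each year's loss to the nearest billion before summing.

Year 1979: gap = -1.6 × (6.31 - 4.87) = -2.304%, loss ≈ 7864 × 2.304/100 ≈ 181.
Year 1980: gap = -1.6 × (7.78 - 4.87) = -4.656%, loss ≈ 7864 × 4.656/100 ≈ 366.
Year 1981: gap = -1.6 × (8.2 - 4.87) = -5.328%, loss ≈ 7864 × 5.328/100 ≈ 419.
Year 1982: gap = -1.6 × (9.94 - 4.87) = -8.112%, loss ≈ 7864 × 8.112/100 ≈ 638.
Year 1983: gap = -1.6 × (7.54 - 4.87) = -4.272%, loss ≈ 7864 × 4.272/100 ≈ 336.
Total lost output = 181 + 366 + 419 + 638 + 336 = 1940 billion.

£1,940 billion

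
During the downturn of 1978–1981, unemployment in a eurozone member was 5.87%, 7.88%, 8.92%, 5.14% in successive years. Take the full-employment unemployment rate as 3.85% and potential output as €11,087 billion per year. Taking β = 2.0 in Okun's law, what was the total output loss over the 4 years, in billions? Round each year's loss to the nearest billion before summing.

€2,752 billion

Year 1978: gap = -2.0 × (5.87 - 3.85) = -4.04%, loss ≈ 11087 × 4.04/100 ≈ 448.
Year 1979: gap = -2.0 × (7.88 - 3.85) = -8.06%, loss ≈ 11087 × 8.06/100 ≈ 894.
Year 1980: gap = -2.0 × (8.92 - 3.85) = -10.14%, loss ≈ 11087 × 10.14/100 ≈ 1124.
Year 1981: gap = -2.0 × (5.14 - 3.85) = -2.58%, loss ≈ 11087 × 2.58/100 ≈ 286.
Total lost output = 448 + 894 + 1124 + 286 = 2752 billion.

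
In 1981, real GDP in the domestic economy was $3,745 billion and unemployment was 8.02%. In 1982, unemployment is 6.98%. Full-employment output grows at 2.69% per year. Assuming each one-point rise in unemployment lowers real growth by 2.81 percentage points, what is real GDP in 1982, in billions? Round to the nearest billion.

Δu = 6.98 - 8.02 = -1.04 points.
Okun's law (growth form): g_Y = g_Y* - β × Δu = 2.69 - 2.81 × (-1.04) = 2.69 + 2.9224 = 5.6124%.
Real GDP in the next year = 3745 × (1 + 5.6124/100) = 3745 × 1.056124 ≈ 3955 billion.

$3,955 billion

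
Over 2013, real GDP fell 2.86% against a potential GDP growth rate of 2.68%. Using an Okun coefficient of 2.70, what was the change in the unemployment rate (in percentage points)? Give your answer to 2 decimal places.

Growth-rate Okun's law: g_Y = g_Y* - β × Δu, so Δu = (g_Y* - g_Y)/β.
Δu = (2.68 + 2.86)/2.70 = 5.54/2.70 = 2.05 percentage points.

2.05 percentage points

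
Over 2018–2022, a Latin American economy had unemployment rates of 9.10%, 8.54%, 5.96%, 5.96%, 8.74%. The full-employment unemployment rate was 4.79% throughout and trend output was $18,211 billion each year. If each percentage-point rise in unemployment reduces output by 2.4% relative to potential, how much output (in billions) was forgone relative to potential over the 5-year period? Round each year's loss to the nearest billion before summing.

$6,271 billion

Year 2018: gap = -2.4 × (9.1 - 4.79) = -10.344%, loss ≈ 18211 × 10.344/100 ≈ 1884.
Year 2019: gap = -2.4 × (8.54 - 4.79) = -9%, loss ≈ 18211 × 9/100 ≈ 1639.
Year 2020: gap = -2.4 × (5.96 - 4.79) = -2.808%, loss ≈ 18211 × 2.808/100 ≈ 511.
Year 2021: gap = -2.4 × (5.96 - 4.79) = -2.808%, loss ≈ 18211 × 2.808/100 ≈ 511.
Year 2022: gap = -2.4 × (8.74 - 4.79) = -9.48%, loss ≈ 18211 × 9.48/100 ≈ 1726.
Total lost output = 1884 + 1639 + 511 + 511 + 1726 = 6271 billion.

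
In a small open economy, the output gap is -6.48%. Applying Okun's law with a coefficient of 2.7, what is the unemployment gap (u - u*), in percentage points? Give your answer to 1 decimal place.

2.4 percentage points

Okun's law: output gap = -β × (u - u*), so u - u* = -(output gap)/β.
u - u* = -(-6.48)/2.7 = 2.4 percentage points.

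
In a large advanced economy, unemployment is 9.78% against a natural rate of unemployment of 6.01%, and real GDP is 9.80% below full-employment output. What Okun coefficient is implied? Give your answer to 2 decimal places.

β ≈ 2.60

Okun's law: output gap = -β × (u - u*).
-9.80 = -β × (9.78 - 6.01) = -β × 3.77, so β = 9.8/3.77 = 2.60.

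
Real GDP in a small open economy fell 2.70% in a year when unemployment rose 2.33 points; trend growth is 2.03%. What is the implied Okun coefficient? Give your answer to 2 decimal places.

Growth form: g_Y = g_Y* - β × Δu, so β = (g_Y* - g_Y)/Δu.
β = (2.03 + 2.7)/2.33 = 4.73/2.33 = 2.03.

β ≈ 2.03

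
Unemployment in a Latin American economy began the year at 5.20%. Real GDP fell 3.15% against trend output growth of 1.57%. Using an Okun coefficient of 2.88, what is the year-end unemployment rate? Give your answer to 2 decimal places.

Growth-rate Okun's law: g_Y = g_Y* - β × Δu, so Δu = (g_Y* - g_Y)/β.
Δu = (1.57 + 3.15)/2.88 = 4.72/2.88 = 1.64 percentage points.
Year-end unemployment = 5.2 + 1.64 = 6.84%.

6.84%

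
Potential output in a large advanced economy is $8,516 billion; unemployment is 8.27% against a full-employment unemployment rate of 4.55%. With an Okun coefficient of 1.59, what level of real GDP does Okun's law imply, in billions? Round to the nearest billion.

$8,012 billion

Unemployment gap = 8.27 - 4.55 = 3.72 points, so the output gap is -1.59 × 3.72 = -5.9148%.
Actual GDP = 8516 × (1 - 5.9148/100) = 8516 × 0.940852 ≈ 8012 billion.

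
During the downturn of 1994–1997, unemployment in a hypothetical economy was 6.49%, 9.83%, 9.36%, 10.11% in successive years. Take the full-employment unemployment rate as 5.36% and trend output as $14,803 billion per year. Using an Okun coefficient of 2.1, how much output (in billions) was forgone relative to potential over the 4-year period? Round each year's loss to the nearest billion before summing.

Year 1994: gap = -2.1 × (6.49 - 5.36) = -2.373%, loss ≈ 14803 × 2.373/100 ≈ 351.
Year 1995: gap = -2.1 × (9.83 - 5.36) = -9.387%, loss ≈ 14803 × 9.387/100 ≈ 1390.
Year 1996: gap = -2.1 × (9.36 - 5.36) = -8.4%, loss ≈ 14803 × 8.4/100 ≈ 1243.
Year 1997: gap = -2.1 × (10.11 - 5.36) = -9.975%, loss ≈ 14803 × 9.975/100 ≈ 1477.
Total lost output = 351 + 1390 + 1243 + 1477 = 4461 billion.

$4,461 billion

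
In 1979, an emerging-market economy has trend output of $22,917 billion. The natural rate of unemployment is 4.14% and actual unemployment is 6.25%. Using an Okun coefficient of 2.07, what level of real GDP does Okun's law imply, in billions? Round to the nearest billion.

Unemployment gap = 6.25 - 4.14 = 2.11 points, so the output gap is -2.07 × 2.11 = -4.3677%.
Actual GDP = 22917 × (1 - 4.3677/100) = 22917 × 0.956323 ≈ 21916 billion.

$21,916 billion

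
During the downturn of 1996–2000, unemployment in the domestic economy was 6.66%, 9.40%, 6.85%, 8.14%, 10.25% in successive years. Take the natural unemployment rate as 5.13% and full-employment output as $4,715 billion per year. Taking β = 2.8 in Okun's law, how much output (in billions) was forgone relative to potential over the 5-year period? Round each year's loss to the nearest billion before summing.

$2,066 billion

Year 1996: gap = -2.8 × (6.66 - 5.13) = -4.284%, loss ≈ 4715 × 4.284/100 ≈ 202.
Year 1997: gap = -2.8 × (9.4 - 5.13) = -11.956%, loss ≈ 4715 × 11.956/100 ≈ 564.
Year 1998: gap = -2.8 × (6.85 - 5.13) = -4.816%, loss ≈ 4715 × 4.816/100 ≈ 227.
Year 1999: gap = -2.8 × (8.14 - 5.13) = -8.428%, loss ≈ 4715 × 8.428/100 ≈ 397.
Year 2000: gap = -2.8 × (10.25 - 5.13) = -14.336%, loss ≈ 4715 × 14.336/100 ≈ 676.
Total lost output = 202 + 564 + 227 + 397 + 676 = 2066 billion.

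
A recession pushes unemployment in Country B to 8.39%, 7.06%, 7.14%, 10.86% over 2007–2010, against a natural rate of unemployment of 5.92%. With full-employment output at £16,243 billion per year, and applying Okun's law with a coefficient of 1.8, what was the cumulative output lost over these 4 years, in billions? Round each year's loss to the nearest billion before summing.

£2,856 billion

Year 2007: gap = -1.8 × (8.39 - 5.92) = -4.446%, loss ≈ 16243 × 4.446/100 ≈ 722.
Year 2008: gap = -1.8 × (7.06 - 5.92) = -2.052%, loss ≈ 16243 × 2.052/100 ≈ 333.
Year 2009: gap = -1.8 × (7.14 - 5.92) = -2.196%, loss ≈ 16243 × 2.196/100 ≈ 357.
Year 2010: gap = -1.8 × (10.86 - 5.92) = -8.892%, loss ≈ 16243 × 8.892/100 ≈ 1444.
Total lost output = 722 + 333 + 357 + 1444 = 2856 billion.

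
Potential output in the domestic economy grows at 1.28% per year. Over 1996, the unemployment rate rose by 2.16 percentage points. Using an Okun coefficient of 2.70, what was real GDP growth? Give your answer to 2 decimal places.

Growth-rate Okun's law: g_Y = g_Y* - β × Δu.
g_Y = 1.28 - 2.70 × (2.16) = 1.28 - 5.832 = -4.552%, i.e. -4.55% to 2 d.p.

-4.55%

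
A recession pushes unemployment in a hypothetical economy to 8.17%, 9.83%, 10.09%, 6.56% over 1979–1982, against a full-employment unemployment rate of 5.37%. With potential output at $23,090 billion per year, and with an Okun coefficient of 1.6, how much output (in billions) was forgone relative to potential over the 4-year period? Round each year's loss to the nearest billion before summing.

$4,866 billion

Year 1979: gap = -1.6 × (8.17 - 5.37) = -4.48%, loss ≈ 23090 × 4.48/100 ≈ 1034.
Year 1980: gap = -1.6 × (9.83 - 5.37) = -7.136%, loss ≈ 23090 × 7.136/100 ≈ 1648.
Year 1981: gap = -1.6 × (10.09 - 5.37) = -7.552%, loss ≈ 23090 × 7.552/100 ≈ 1744.
Year 1982: gap = -1.6 × (6.56 - 5.37) = -1.904%, loss ≈ 23090 × 1.904/100 ≈ 440.
Total lost output = 1034 + 1648 + 1744 + 440 = 4866 billion.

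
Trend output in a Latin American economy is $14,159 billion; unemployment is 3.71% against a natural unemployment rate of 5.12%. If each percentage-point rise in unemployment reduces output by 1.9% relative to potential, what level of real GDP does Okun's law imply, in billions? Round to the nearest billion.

$14,538 billion

Unemployment gap = 3.71 - 5.12 = -1.41 points, so the output gap is -1.9 × (-1.41) = 2.679%.
Actual GDP = 14159 × (1 + 2.679/100) = 14159 × 1.02679 ≈ 14538 billion.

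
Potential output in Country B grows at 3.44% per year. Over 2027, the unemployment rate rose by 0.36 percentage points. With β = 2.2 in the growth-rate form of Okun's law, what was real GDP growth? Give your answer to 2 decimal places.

Growth-rate Okun's law: g_Y = g_Y* - β × Δu.
g_Y = 3.44 - 2.2 × (0.36) = 3.44 - 0.792 = 2.648%, i.e. 2.65% to 2 d.p.

2.65%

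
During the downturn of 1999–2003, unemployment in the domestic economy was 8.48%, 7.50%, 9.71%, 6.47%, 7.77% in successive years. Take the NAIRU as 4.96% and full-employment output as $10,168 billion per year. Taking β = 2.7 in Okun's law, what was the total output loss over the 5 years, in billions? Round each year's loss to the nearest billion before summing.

$4,153 billion

Year 1999: gap = -2.7 × (8.48 - 4.96) = -9.504%, loss ≈ 10168 × 9.504/100 ≈ 966.
Year 2000: gap = -2.7 × (7.5 - 4.96) = -6.858%, loss ≈ 10168 × 6.858/100 ≈ 697.
Year 2001: gap = -2.7 × (9.71 - 4.96) = -12.825%, loss ≈ 10168 × 12.825/100 ≈ 1304.
Year 2002: gap = -2.7 × (6.47 - 4.96) = -4.077%, loss ≈ 10168 × 4.077/100 ≈ 415.
Year 2003: gap = -2.7 × (7.77 - 4.96) = -7.587%, loss ≈ 10168 × 7.587/100 ≈ 771.
Total lost output = 966 + 697 + 1304 + 415 + 771 = 4153 billion.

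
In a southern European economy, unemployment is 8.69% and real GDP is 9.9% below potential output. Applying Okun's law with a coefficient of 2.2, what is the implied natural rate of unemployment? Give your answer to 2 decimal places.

From Okun's law, u - u* = -(output gap)/β = -(-9.9)/2.2 = 4.5 points.
So u* = 8.69 - 4.5 = 4.19%.

4.19%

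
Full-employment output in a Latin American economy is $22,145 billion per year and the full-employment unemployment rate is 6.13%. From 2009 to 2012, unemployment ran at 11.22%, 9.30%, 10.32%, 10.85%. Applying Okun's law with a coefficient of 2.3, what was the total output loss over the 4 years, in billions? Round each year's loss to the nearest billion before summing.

$8,746 billion

Year 2009: gap = -2.3 × (11.22 - 6.13) = -11.707%, loss ≈ 22145 × 11.707/100 ≈ 2593.
Year 2010: gap = -2.3 × (9.3 - 6.13) = -7.291%, loss ≈ 22145 × 7.291/100 ≈ 1615.
Year 2011: gap = -2.3 × (10.32 - 6.13) = -9.637%, loss ≈ 22145 × 9.637/100 ≈ 2134.
Year 2012: gap = -2.3 × (10.85 - 6.13) = -10.856%, loss ≈ 22145 × 10.856/100 ≈ 2404.
Total lost output = 2593 + 1615 + 2134 + 2404 = 8746 billion.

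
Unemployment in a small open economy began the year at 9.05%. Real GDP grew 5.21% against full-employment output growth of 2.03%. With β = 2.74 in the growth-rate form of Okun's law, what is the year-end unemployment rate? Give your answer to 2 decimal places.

Growth-rate Okun's law: g_Y = g_Y* - β × Δu, so Δu = (g_Y* - g_Y)/β.
Δu = (2.03 - 5.21)/2.74 = -3.18/2.74 = -1.16 percentage points.
Year-end unemployment = 9.05 - 1.16 = 7.89%.

7.89%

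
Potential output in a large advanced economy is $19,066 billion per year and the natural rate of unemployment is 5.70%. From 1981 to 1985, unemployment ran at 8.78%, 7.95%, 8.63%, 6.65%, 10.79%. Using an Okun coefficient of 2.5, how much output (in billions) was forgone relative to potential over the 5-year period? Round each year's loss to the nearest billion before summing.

$6,816 billion

Year 1981: gap = -2.5 × (8.78 - 5.7) = -7.7%, loss ≈ 19066 × 7.7/100 ≈ 1468.
Year 1982: gap = -2.5 × (7.95 - 5.7) = -5.625%, loss ≈ 19066 × 5.625/100 ≈ 1072.
Year 1983: gap = -2.5 × (8.63 - 5.7) = -7.325%, loss ≈ 19066 × 7.325/100 ≈ 1397.
Year 1984: gap = -2.5 × (6.65 - 5.7) = -2.375%, loss ≈ 19066 × 2.375/100 ≈ 453.
Year 1985: gap = -2.5 × (10.79 - 5.7) = -12.725%, loss ≈ 19066 × 12.725/100 ≈ 2426.
Total lost output = 1468 + 1072 + 1397 + 453 + 2426 = 6816 billion.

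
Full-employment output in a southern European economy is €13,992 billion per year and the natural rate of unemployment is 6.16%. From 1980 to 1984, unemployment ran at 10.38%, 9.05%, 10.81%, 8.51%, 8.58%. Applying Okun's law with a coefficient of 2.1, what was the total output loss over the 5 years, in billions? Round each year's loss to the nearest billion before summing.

Year 1980: gap = -2.1 × (10.38 - 6.16) = -8.862%, loss ≈ 13992 × 8.862/100 ≈ 1240.
Year 1981: gap = -2.1 × (9.05 - 6.16) = -6.069%, loss ≈ 13992 × 6.069/100 ≈ 849.
Year 1982: gap = -2.1 × (10.81 - 6.16) = -9.765%, loss ≈ 13992 × 9.765/100 ≈ 1366.
Year 1983: gap = -2.1 × (8.51 - 6.16) = -4.935%, loss ≈ 13992 × 4.935/100 ≈ 691.
Year 1984: gap = -2.1 × (8.58 - 6.16) = -5.082%, loss ≈ 13992 × 5.082/100 ≈ 711.
Total lost output = 1240 + 849 + 1366 + 691 + 711 = 4857 billion.

€4,857 billion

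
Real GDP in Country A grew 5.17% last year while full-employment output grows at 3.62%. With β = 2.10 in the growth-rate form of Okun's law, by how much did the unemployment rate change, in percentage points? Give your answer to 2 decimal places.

Growth-rate Okun's law: g_Y = g_Y* - β × Δu, so Δu = (g_Y* - g_Y)/β.
Δu = (3.62 - 5.17)/2.10 = -1.55/2.10 = -0.74 percentage points.

-0.74 percentage points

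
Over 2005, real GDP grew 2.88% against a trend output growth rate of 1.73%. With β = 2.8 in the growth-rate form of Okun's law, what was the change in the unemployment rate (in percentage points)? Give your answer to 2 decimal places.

-0.41 percentage points

Growth-rate Okun's law: g_Y = g_Y* - β × Δu, so Δu = (g_Y* - g_Y)/β.
Δu = (1.73 - 2.88)/2.8 = -1.15/2.8 = -0.41 percentage points.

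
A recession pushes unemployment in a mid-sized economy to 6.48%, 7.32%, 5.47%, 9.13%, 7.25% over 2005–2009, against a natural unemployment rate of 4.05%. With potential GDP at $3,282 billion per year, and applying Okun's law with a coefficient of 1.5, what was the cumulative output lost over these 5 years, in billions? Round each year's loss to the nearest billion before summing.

Year 2005: gap = -1.5 × (6.48 - 4.05) = -3.645%, loss ≈ 3282 × 3.645/100 ≈ 120.
Year 2006: gap = -1.5 × (7.32 - 4.05) = -4.905%, loss ≈ 3282 × 4.905/100 ≈ 161.
Year 2007: gap = -1.5 × (5.47 - 4.05) = -2.13%, loss ≈ 3282 × 2.13/100 ≈ 70.
Year 2008: gap = -1.5 × (9.13 - 4.05) = -7.62%, loss ≈ 3282 × 7.62/100 ≈ 250.
Year 2009: gap = -1.5 × (7.25 - 4.05) = -4.8%, loss ≈ 3282 × 4.8/100 ≈ 158.
Total lost output = 120 + 161 + 70 + 250 + 158 = 759 billion.

$759 billion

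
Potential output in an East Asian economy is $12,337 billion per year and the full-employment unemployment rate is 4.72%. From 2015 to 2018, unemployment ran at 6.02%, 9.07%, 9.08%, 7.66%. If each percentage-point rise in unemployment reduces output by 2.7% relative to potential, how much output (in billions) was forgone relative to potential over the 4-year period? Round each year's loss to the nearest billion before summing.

Year 2015: gap = -2.7 × (6.02 - 4.72) = -3.51%, loss ≈ 12337 × 3.51/100 ≈ 433.
Year 2016: gap = -2.7 × (9.07 - 4.72) = -11.745%, loss ≈ 12337 × 11.745/100 ≈ 1449.
Year 2017: gap = -2.7 × (9.08 - 4.72) = -11.772%, loss ≈ 12337 × 11.772/100 ≈ 1452.
Year 2018: gap = -2.7 × (7.66 - 4.72) = -7.938%, loss ≈ 12337 × 7.938/100 ≈ 979.
Total lost output = 433 + 1449 + 1452 + 979 = 4313 billion.

$4,313 billion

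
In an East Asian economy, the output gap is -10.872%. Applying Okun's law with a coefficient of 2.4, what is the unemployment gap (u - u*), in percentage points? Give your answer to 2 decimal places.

Okun's law: output gap = -β × (u - u*), so u - u* = -(output gap)/β.
u - u* = -(-10.872)/2.4 = 4.53 percentage points.

4.53 percentage points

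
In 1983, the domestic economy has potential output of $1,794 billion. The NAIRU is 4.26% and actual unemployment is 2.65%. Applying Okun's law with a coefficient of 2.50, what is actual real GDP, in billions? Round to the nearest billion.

Unemployment gap = 2.65 - 4.26 = -1.61 points, so the output gap is -2.5 × (-1.61) = 4.025%.
Actual GDP = 1794 × (1 + 4.025/100) = 1794 × 1.04025 ≈ 1866 billion.

$1,866 billion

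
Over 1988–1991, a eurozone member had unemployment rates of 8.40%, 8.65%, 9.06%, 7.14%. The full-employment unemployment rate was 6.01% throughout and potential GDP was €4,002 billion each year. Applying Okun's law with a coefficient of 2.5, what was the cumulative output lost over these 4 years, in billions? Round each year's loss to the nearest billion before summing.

Year 1988: gap = -2.5 × (8.4 - 6.01) = -5.975%, loss ≈ 4002 × 5.975/100 ≈ 239.
Year 1989: gap = -2.5 × (8.65 - 6.01) = -6.6%, loss ≈ 4002 × 6.6/100 ≈ 264.
Year 1990: gap = -2.5 × (9.06 - 6.01) = -7.625%, loss ≈ 4002 × 7.625/100 ≈ 305.
Year 1991: gap = -2.5 × (7.14 - 6.01) = -2.825%, loss ≈ 4002 × 2.825/100 ≈ 113.
Total lost output = 239 + 264 + 305 + 113 = 921 billion.

€921 billion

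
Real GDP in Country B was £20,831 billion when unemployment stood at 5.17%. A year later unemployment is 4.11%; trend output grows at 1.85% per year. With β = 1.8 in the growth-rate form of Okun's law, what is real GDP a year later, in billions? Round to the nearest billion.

£21,614 billion

Δu = 4.11 - 5.17 = -1.06 points.
Okun's law (growth form): g_Y = g_Y* - β × Δu = 1.85 - 1.8 × (-1.06) = 1.85 + 1.908 = 3.758%.
Real GDP in the next year = 20831 × (1 + 3.758/100) = 20831 × 1.03758 ≈ 21614 billion.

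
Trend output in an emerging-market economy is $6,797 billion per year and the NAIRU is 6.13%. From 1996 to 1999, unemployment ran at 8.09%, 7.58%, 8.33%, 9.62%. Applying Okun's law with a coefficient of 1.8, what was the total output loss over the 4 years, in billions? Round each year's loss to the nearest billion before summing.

$1,113 billion

Year 1996: gap = -1.8 × (8.09 - 6.13) = -3.528%, loss ≈ 6797 × 3.528/100 ≈ 240.
Year 1997: gap = -1.8 × (7.58 - 6.13) = -2.61%, loss ≈ 6797 × 2.61/100 ≈ 177.
Year 1998: gap = -1.8 × (8.33 - 6.13) = -3.96%, loss ≈ 6797 × 3.96/100 ≈ 269.
Year 1999: gap = -1.8 × (9.62 - 6.13) = -6.282%, loss ≈ 6797 × 6.282/100 ≈ 427.
Total lost output = 240 + 177 + 269 + 427 = 1113 billion.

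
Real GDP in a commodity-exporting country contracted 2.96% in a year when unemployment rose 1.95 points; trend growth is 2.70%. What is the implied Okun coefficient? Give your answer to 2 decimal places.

Growth form: g_Y = g_Y* - β × Δu, so β = (g_Y* - g_Y)/Δu.
β = (2.7 + 2.96)/1.95 = 5.66/1.95 = 2.90.

β ≈ 2.90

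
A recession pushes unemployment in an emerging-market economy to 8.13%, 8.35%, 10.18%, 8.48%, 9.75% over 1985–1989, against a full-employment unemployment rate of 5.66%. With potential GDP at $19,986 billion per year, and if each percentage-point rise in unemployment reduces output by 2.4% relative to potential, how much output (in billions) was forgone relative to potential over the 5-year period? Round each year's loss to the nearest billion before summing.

$7,958 billion

Year 1985: gap = -2.4 × (8.13 - 5.66) = -5.928%, loss ≈ 19986 × 5.928/100 ≈ 1185.
Year 1986: gap = -2.4 × (8.35 - 5.66) = -6.456%, loss ≈ 19986 × 6.456/100 ≈ 1290.
Year 1987: gap = -2.4 × (10.18 - 5.66) = -10.848%, loss ≈ 19986 × 10.848/100 ≈ 2168.
Year 1988: gap = -2.4 × (8.48 - 5.66) = -6.768%, loss ≈ 19986 × 6.768/100 ≈ 1353.
Year 1989: gap = -2.4 × (9.75 - 5.66) = -9.816%, loss ≈ 19986 × 9.816/100 ≈ 1962.
Total lost output = 1185 + 1290 + 2168 + 1353 + 1962 = 7958 billion.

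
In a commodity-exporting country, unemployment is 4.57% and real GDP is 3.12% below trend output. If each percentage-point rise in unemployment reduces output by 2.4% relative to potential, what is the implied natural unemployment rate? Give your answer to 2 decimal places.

3.27%

From Okun's law, u - u* = -(output gap)/β = -(-3.12)/2.4 = 1.3 points.
So u* = 4.57 - 1.3 = 3.27%.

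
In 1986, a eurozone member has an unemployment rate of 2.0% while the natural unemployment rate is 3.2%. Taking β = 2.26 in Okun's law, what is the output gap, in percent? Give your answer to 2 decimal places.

2.71%

The unemployment gap is 2 - 3.2 = -1.2 percentage points.
Okun's law gives an output gap of -2.26 × (-1.2) = 2.712%, i.e. 2.71% above potential.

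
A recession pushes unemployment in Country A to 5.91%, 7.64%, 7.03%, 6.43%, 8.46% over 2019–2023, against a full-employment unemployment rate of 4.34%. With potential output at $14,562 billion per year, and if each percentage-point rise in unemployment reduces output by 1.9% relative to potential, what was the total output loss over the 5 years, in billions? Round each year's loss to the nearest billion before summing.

Year 2019: gap = -1.9 × (5.91 - 4.34) = -2.983%, loss ≈ 14562 × 2.983/100 ≈ 434.
Year 2020: gap = -1.9 × (7.64 - 4.34) = -6.27%, loss ≈ 14562 × 6.27/100 ≈ 913.
Year 2021: gap = -1.9 × (7.03 - 4.34) = -5.111%, loss ≈ 14562 × 5.111/100 ≈ 744.
Year 2022: gap = -1.9 × (6.43 - 4.34) = -3.971%, loss ≈ 14562 × 3.971/100 ≈ 578.
Year 2023: gap = -1.9 × (8.46 - 4.34) = -7.828%, loss ≈ 14562 × 7.828/100 ≈ 1140.
Total lost output = 434 + 913 + 744 + 578 + 1140 = 3809 billion.

$3,809 billion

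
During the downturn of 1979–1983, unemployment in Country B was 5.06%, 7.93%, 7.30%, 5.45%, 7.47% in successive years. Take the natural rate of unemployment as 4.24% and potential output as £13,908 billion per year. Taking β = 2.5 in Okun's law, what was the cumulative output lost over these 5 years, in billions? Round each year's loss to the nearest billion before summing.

Year 1979: gap = -2.5 × (5.06 - 4.24) = -2.05%, loss ≈ 13908 × 2.05/100 ≈ 285.
Year 1980: gap = -2.5 × (7.93 - 4.24) = -9.225%, loss ≈ 13908 × 9.225/100 ≈ 1283.
Year 1981: gap = -2.5 × (7.3 - 4.24) = -7.65%, loss ≈ 13908 × 7.65/100 ≈ 1064.
Year 1982: gap = -2.5 × (5.45 - 4.24) = -3.025%, loss ≈ 13908 × 3.025/100 ≈ 421.
Year 1983: gap = -2.5 × (7.47 - 4.24) = -8.075%, loss ≈ 13908 × 8.075/100 ≈ 1123.
Total lost output = 285 + 1283 + 1064 + 421 + 1123 = 4176 billion.

£4,176 billion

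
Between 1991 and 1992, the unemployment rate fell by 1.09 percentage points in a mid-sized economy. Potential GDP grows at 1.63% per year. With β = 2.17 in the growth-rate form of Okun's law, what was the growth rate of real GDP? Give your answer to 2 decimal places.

Growth-rate Okun's law: g_Y = g_Y* - β × Δu.
g_Y = 1.63 - 2.17 × (-1.09) = 1.63 + 2.3653 = 3.9953%, i.e. 4.00% to 2 d.p.

4.00%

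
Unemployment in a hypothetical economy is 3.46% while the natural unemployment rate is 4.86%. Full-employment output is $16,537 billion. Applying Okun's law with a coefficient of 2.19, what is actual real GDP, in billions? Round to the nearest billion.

Unemployment gap = 3.46 - 4.86 = -1.4 points, so the output gap is -2.19 × (-1.4) = 3.066%.
Actual GDP = 16537 × (1 + 3.066/100) = 16537 × 1.03066 ≈ 17044 billion.

$17,044 billion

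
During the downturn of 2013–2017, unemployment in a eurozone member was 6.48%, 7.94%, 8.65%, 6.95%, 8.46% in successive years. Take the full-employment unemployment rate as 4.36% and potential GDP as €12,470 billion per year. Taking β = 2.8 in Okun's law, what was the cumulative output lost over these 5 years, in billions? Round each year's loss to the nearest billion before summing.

€5,824 billion

Year 2013: gap = -2.8 × (6.48 - 4.36) = -5.936%, loss ≈ 12470 × 5.936/100 ≈ 740.
Year 2014: gap = -2.8 × (7.94 - 4.36) = -10.024%, loss ≈ 12470 × 10.024/100 ≈ 1250.
Year 2015: gap = -2.8 × (8.65 - 4.36) = -12.012%, loss ≈ 12470 × 12.012/100 ≈ 1498.
Year 2016: gap = -2.8 × (6.95 - 4.36) = -7.252%, loss ≈ 12470 × 7.252/100 ≈ 904.
Year 2017: gap = -2.8 × (8.46 - 4.36) = -11.48%, loss ≈ 12470 × 11.48/100 ≈ 1432.
Total lost output = 740 + 1250 + 1498 + 904 + 1432 = 5824 billion.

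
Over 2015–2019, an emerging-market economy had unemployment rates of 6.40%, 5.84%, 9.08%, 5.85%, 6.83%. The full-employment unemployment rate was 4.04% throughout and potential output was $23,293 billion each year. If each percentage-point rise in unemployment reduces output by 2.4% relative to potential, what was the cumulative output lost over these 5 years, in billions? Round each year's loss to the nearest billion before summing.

$7,715 billion

Year 2015: gap = -2.4 × (6.4 - 4.04) = -5.664%, loss ≈ 23293 × 5.664/100 ≈ 1319.
Year 2016: gap = -2.4 × (5.84 - 4.04) = -4.32%, loss ≈ 23293 × 4.32/100 ≈ 1006.
Year 2017: gap = -2.4 × (9.08 - 4.04) = -12.096%, loss ≈ 23293 × 12.096/100 ≈ 2818.
Year 2018: gap = -2.4 × (5.85 - 4.04) = -4.344%, loss ≈ 23293 × 4.344/100 ≈ 1012.
Year 2019: gap = -2.4 × (6.83 - 4.04) = -6.696%, loss ≈ 23293 × 6.696/100 ≈ 1560.
Total lost output = 1319 + 1006 + 2818 + 1012 + 1560 = 7715 billion.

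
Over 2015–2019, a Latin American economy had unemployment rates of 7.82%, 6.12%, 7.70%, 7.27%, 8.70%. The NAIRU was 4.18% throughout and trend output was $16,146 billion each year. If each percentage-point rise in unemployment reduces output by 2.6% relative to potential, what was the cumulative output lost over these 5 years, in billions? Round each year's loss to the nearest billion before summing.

Year 2015: gap = -2.6 × (7.82 - 4.18) = -9.464%, loss ≈ 16146 × 9.464/100 ≈ 1528.
Year 2016: gap = -2.6 × (6.12 - 4.18) = -5.044%, loss ≈ 16146 × 5.044/100 ≈ 814.
Year 2017: gap = -2.6 × (7.7 - 4.18) = -9.152%, loss ≈ 16146 × 9.152/100 ≈ 1478.
Year 2018: gap = -2.6 × (7.27 - 4.18) = -8.034%, loss ≈ 16146 × 8.034/100 ≈ 1297.
Year 2019: gap = -2.6 × (8.7 - 4.18) = -11.752%, loss ≈ 16146 × 11.752/100 ≈ 1897.
Total lost output = 1528 + 814 + 1478 + 1297 + 1897 = 7014 billion.

$7,014 billion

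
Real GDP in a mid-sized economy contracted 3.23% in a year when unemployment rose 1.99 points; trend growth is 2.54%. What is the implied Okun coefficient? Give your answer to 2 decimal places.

β ≈ 2.90

Growth form: g_Y = g_Y* - β × Δu, so β = (g_Y* - g_Y)/Δu.
β = (2.54 + 3.23)/1.99 = 5.77/1.99 = 2.90.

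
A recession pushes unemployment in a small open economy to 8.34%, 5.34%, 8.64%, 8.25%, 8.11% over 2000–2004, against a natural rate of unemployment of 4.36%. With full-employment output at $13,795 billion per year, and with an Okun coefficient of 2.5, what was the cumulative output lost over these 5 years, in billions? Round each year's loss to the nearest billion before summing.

Year 2000: gap = -2.5 × (8.34 - 4.36) = -9.95%, loss ≈ 13795 × 9.95/100 ≈ 1373.
Year 2001: gap = -2.5 × (5.34 - 4.36) = -2.45%, loss ≈ 13795 × 2.45/100 ≈ 338.
Year 2002: gap = -2.5 × (8.64 - 4.36) = -10.7%, loss ≈ 13795 × 10.7/100 ≈ 1476.
Year 2003: gap = -2.5 × (8.25 - 4.36) = -9.725%, loss ≈ 13795 × 9.725/100 ≈ 1342.
Year 2004: gap = -2.5 × (8.11 - 4.36) = -9.375%, loss ≈ 13795 × 9.375/100 ≈ 1293.
Total lost output = 1373 + 338 + 1476 + 1342 + 1293 = 5822 billion.

$5,822 billion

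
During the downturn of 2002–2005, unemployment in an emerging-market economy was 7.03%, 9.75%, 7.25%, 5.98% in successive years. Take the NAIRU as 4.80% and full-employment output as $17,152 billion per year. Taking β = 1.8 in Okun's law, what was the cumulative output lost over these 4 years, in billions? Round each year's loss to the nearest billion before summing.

$3,336 billion

Year 2002: gap = -1.8 × (7.03 - 4.8) = -4.014%, loss ≈ 17152 × 4.014/100 ≈ 688.
Year 2003: gap = -1.8 × (9.75 - 4.8) = -8.91%, loss ≈ 17152 × 8.91/100 ≈ 1528.
Year 2004: gap = -1.8 × (7.25 - 4.8) = -4.41%, loss ≈ 17152 × 4.41/100 ≈ 756.
Year 2005: gap = -1.8 × (5.98 - 4.8) = -2.124%, loss ≈ 17152 × 2.124/100 ≈ 364.
Total lost output = 688 + 1528 + 756 + 364 = 3336 billion.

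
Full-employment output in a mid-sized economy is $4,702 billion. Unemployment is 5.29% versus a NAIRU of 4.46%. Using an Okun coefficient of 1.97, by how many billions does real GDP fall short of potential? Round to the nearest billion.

Output gap = -1.97 × (5.29 - 4.46) = -1.97 × 0.83 = -1.6351%.
Actual GDP ≈ 4702 × 0.983649 ≈ 4625 billion, so the shortfall is 4702 - 4625 = 77 billion.

$77 billion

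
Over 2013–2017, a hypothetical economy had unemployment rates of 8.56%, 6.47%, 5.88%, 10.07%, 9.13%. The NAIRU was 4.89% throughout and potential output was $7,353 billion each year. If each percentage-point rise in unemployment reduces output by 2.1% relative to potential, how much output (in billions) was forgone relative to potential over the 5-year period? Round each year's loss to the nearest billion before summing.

Year 2013: gap = -2.1 × (8.56 - 4.89) = -7.707%, loss ≈ 7353 × 7.707/100 ≈ 567.
Year 2014: gap = -2.1 × (6.47 - 4.89) = -3.318%, loss ≈ 7353 × 3.318/100 ≈ 244.
Year 2015: gap = -2.1 × (5.88 - 4.89) = -2.079%, loss ≈ 7353 × 2.079/100 ≈ 153.
Year 2016: gap = -2.1 × (10.07 - 4.89) = -10.878%, loss ≈ 7353 × 10.878/100 ≈ 800.
Year 2017: gap = -2.1 × (9.13 - 4.89) = -8.904%, loss ≈ 7353 × 8.904/100 ≈ 655.
Total lost output = 567 + 244 + 153 + 800 + 655 = 2419 billion.

$2,419 billion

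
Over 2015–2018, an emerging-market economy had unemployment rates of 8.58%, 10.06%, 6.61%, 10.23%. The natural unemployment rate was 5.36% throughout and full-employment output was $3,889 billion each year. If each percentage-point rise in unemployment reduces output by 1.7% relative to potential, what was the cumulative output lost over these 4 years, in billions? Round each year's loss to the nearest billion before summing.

Year 2015: gap = -1.7 × (8.58 - 5.36) = -5.474%, loss ≈ 3889 × 5.474/100 ≈ 213.
Year 2016: gap = -1.7 × (10.06 - 5.36) = -7.99%, loss ≈ 3889 × 7.99/100 ≈ 311.
Year 2017: gap = -1.7 × (6.61 - 5.36) = -2.125%, loss ≈ 3889 × 2.125/100 ≈ 83.
Year 2018: gap = -1.7 × (10.23 - 5.36) = -8.279%, loss ≈ 3889 × 8.279/100 ≈ 322.
Total lost output = 213 + 311 + 83 + 322 = 929 billion.

$929 billion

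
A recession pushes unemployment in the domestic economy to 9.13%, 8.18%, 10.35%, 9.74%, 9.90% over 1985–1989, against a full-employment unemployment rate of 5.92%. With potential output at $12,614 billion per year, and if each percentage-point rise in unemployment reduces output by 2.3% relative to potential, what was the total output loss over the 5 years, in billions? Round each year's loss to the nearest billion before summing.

$5,135 billion

Year 1985: gap = -2.3 × (9.13 - 5.92) = -7.383%, loss ≈ 12614 × 7.383/100 ≈ 931.
Year 1986: gap = -2.3 × (8.18 - 5.92) = -5.198%, loss ≈ 12614 × 5.198/100 ≈ 656.
Year 1987: gap = -2.3 × (10.35 - 5.92) = -10.189%, loss ≈ 12614 × 10.189/100 ≈ 1285.
Year 1988: gap = -2.3 × (9.74 - 5.92) = -8.786%, loss ≈ 12614 × 8.786/100 ≈ 1108.
Year 1989: gap = -2.3 × (9.9 - 5.92) = -9.154%, loss ≈ 12614 × 9.154/100 ≈ 1155.
Total lost output = 931 + 656 + 1285 + 1108 + 1155 = 5135 billion.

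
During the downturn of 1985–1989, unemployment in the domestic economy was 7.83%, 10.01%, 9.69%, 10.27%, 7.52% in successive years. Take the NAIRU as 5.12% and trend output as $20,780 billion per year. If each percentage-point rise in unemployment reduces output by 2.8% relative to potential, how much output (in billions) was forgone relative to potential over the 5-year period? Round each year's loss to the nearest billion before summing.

Year 1985: gap = -2.8 × (7.83 - 5.12) = -7.588%, loss ≈ 20780 × 7.588/100 ≈ 1577.
Year 1986: gap = -2.8 × (10.01 - 5.12) = -13.692%, loss ≈ 20780 × 13.692/100 ≈ 2845.
Year 1987: gap = -2.8 × (9.69 - 5.12) = -12.796%, loss ≈ 20780 × 12.796/100 ≈ 2659.
Year 1988: gap = -2.8 × (10.27 - 5.12) = -14.42%, loss ≈ 20780 × 14.42/100 ≈ 2996.
Year 1989: gap = -2.8 × (7.52 - 5.12) = -6.72%, loss ≈ 20780 × 6.72/100 ≈ 1396.
Total lost output = 1577 + 2845 + 2659 + 2996 + 1396 = 11473 billion.

$11,473 billion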